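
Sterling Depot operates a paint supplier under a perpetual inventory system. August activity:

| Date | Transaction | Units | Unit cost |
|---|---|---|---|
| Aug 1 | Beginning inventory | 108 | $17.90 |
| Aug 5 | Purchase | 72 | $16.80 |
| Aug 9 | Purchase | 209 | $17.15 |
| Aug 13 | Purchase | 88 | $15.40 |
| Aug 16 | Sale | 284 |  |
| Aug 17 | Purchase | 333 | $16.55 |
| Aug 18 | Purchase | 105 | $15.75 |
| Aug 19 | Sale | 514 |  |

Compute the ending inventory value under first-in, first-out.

Ending inventory = $1,852.35

Aug 16, 284 sold [FIFO — oldest first]: 108 @ $17.90 + 72 @ $16.80 + 104 @ $17.15 = $4,926.40
Aug 19, 514 sold [FIFO — oldest first]: 105 @ $17.15 + 88 @ $15.40 + 321 @ $16.55 = $8,468.50
Total COGS = $4,926.40 + $8,468.50 = $13,394.90
Ending inventory: 12 @ $16.55 + 105 @ $15.75 = $1,852.35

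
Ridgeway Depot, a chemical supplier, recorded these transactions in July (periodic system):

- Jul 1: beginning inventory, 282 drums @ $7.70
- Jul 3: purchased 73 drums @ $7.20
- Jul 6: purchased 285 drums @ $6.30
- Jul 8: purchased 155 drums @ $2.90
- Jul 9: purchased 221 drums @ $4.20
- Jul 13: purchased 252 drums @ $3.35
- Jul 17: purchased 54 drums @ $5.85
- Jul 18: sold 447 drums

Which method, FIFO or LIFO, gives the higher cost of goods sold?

FIFO COGS: 282 @ $7.70 + 73 @ $7.20 + 92 @ $6.30 = $3,276.60
LIFO COGS: 54 @ $5.85 + 252 @ $3.35 + 141 @ $4.20 = $1,752.30

FIFO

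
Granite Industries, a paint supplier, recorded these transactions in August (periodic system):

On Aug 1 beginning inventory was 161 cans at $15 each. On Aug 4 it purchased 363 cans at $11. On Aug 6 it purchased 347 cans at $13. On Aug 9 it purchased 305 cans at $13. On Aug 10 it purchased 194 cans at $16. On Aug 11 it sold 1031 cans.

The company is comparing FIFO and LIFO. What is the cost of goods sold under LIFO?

FIFO COGS: 161 @ $15 + 363 @ $11 + 347 @ $13 + 160 @ $13 = $12,999
LIFO COGS: 194 @ $16 + 305 @ $13 + 347 @ $13 + 185 @ $11 = $13,615

COGS = $13,615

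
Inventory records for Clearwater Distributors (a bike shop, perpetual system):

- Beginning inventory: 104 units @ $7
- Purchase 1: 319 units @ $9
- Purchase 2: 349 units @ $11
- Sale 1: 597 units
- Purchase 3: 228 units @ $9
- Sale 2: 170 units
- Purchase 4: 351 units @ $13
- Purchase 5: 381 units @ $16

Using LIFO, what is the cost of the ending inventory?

Ending inventory = $12,548

Sale 1 (597) [LIFO — newest first]: 349 @ $11 + 248 @ $9 = $6,071
Sale 2 (170) [LIFO — newest first]: 170 @ $9 = $1,530
Total COGS = $6,071 + $1,530 = $7,601
Ending inventory: 104 @ $7 + 71 @ $9 + 58 @ $9 + 351 @ $13 + 381 @ $16 = $12,548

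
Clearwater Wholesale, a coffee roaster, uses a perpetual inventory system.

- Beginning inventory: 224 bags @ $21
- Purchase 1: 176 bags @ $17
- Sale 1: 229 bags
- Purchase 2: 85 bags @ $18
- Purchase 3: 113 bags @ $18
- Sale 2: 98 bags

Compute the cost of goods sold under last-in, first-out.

COGS = $5,869

Sale 1 (229) [LIFO — newest first]: 176 @ $17 + 53 @ $21 = $4,105
Sale 2 (98) [LIFO — newest first]: 98 @ $18 = $1,764
Total COGS = $4,105 + $1,764 = $5,869
Ending inventory: 171 @ $21 + 85 @ $18 + 15 @ $18 = $5,391
Check: goods available $11,260 = COGS $5,869 + ending $5,391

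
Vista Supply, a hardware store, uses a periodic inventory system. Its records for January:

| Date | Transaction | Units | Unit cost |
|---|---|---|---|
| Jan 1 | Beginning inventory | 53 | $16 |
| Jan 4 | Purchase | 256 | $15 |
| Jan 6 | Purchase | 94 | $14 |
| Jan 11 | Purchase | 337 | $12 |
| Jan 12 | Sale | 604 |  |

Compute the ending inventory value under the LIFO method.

Ending inventory = $2,093

Jan 12, 604 sold [LIFO — newest first]: 337 @ $12 + 94 @ $14 + 173 @ $15 = $7,955
Ending inventory: 53 @ $16 + 83 @ $15 = $2,093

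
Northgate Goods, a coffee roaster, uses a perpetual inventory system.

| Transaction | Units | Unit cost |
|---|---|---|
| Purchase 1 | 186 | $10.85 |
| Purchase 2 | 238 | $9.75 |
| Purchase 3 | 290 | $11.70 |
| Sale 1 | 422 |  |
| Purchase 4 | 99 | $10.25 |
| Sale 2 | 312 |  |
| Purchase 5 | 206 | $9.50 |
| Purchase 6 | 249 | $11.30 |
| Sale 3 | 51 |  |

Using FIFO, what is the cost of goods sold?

Sale 1 (422) [FIFO — oldest first]: 186 @ $10.85 + 236 @ $9.75 = $4,319.10
Sale 2 (312) [FIFO — oldest first]: 2 @ $9.75 + 290 @ $11.70 + 20 @ $10.25 = $3,617.50
Sale 3 (51) [FIFO — oldest first]: 51 @ $10.25 = $522.75
Total COGS = $4,319.10 + $3,617.50 + $522.75 = $8,459.35
Ending inventory: 28 @ $10.25 + 206 @ $9.50 + 249 @ $11.30 = $5,057.70
Check: goods available $13,517.05 = COGS $8,459.35 + ending $5,057.70

COGS = $8,459.35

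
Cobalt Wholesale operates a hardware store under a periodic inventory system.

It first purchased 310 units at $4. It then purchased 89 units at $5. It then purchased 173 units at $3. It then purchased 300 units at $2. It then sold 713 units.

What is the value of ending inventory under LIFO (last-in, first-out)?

Sale 1 (713) [LIFO — newest first]: 300 @ $2 + 173 @ $3 + 89 @ $5 + 151 @ $4 = $2,168
Ending inventory: 159 @ $4 = $636
Check: goods available $2,804 = COGS $2,168 + ending $636

Ending inventory = $636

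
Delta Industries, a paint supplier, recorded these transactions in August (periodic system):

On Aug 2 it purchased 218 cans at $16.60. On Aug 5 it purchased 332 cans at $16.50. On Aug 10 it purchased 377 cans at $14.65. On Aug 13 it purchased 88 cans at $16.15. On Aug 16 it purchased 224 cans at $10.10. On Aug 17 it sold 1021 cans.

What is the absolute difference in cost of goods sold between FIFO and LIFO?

$1,417.00

FIFO COGS: 218 @ $16.60 + 332 @ $16.50 + 377 @ $14.65 + 88 @ $16.15 + 6 @ $10.10 = $16,101.65
LIFO COGS: 224 @ $10.10 + 88 @ $16.15 + 377 @ $14.65 + 332 @ $16.50 = $14,684.65
Difference = |$16,101.65 − $14,684.65| = $1,417.00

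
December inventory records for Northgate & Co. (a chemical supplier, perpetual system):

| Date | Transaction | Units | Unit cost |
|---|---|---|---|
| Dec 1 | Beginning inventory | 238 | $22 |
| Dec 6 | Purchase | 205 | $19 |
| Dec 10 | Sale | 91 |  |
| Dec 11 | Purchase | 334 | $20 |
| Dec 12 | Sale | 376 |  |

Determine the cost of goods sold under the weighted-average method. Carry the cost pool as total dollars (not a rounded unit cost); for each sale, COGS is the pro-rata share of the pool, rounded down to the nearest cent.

After Dec 1: 238 on hand, pool $5,236.00 (≈ $22.0000 each)
After Dec 6: 443 on hand, pool $9,131.00 (≈ $20.6117 each)
Dec 10, sell 91: 91/443 × $9,131.00 → $1,875.66
After Dec 11: 686 on hand, pool $13,935.34 (≈ $20.3139 each)
Dec 12, sell 376: 376/686 × $13,935.34 → $7,638.02
Total COGS = $1,875.66 + $7,638.02 = $9,513.68
Ending inventory (cost pool remaining) = $6,297.32

COGS = $9,513.68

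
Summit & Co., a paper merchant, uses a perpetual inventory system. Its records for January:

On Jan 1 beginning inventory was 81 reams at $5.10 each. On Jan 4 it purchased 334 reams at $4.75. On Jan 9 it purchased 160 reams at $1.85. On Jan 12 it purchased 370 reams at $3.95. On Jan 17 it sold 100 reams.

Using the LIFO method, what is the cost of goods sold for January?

COGS = $395.00

Jan 17, 100 sold [LIFO — newest first]: 100 @ $3.95 = $395.00
Ending inventory: 81 @ $5.10 + 334 @ $4.75 + 160 @ $1.85 + 270 @ $3.95 = $3,362.10
Check: goods available $3,757.10 = COGS $395.00 + ending $3,362.10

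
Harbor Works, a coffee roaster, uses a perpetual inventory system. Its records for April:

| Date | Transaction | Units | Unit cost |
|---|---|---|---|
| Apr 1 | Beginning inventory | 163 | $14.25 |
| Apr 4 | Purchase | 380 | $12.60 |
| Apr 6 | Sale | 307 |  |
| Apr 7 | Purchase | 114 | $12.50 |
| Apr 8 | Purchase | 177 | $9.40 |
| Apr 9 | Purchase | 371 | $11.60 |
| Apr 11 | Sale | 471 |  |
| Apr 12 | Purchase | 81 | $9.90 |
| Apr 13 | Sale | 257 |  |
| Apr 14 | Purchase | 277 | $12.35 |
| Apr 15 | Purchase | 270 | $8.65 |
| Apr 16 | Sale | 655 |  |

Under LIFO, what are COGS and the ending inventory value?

COGS = $19,023.75; ending inventory = $2,037.75

Apr 6, 307 sold [LIFO — newest first]: 307 @ $12.60 = $3,868.20
Apr 11, 471 sold [LIFO — newest first]: 371 @ $11.60 + 100 @ $9.40 = $5,243.60
Apr 13, 257 sold [LIFO — newest first]: 81 @ $9.90 + 77 @ $9.40 + 99 @ $12.50 = $2,763.20
Apr 16, 655 sold [LIFO — newest first]: 270 @ $8.65 + 277 @ $12.35 + 15 @ $12.50 + 73 @ $12.60 + 20 @ $14.25 = $7,148.75
Total COGS = $3,868.20 + $5,243.60 + $2,763.20 + $7,148.75 = $19,023.75
Ending inventory: 143 @ $14.25 = $2,037.75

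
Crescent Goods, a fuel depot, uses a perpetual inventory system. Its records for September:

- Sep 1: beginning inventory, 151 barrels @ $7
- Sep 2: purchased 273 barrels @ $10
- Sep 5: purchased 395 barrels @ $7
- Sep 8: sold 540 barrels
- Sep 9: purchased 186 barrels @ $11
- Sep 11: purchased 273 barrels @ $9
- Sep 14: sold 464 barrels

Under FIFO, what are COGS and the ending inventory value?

COGS = $8,587; ending inventory = $2,468

Sep 8, 540 sold [FIFO — oldest first]: 151 @ $7 + 273 @ $10 + 116 @ $7 = $4,599
Sep 14, 464 sold [FIFO — oldest first]: 279 @ $7 + 185 @ $11 = $3,988
Total COGS = $4,599 + $3,988 = $8,587
Ending inventory: 1 @ $11 + 273 @ $9 = $2,468
Check: goods available $11,055 = COGS $8,587 + ending $2,468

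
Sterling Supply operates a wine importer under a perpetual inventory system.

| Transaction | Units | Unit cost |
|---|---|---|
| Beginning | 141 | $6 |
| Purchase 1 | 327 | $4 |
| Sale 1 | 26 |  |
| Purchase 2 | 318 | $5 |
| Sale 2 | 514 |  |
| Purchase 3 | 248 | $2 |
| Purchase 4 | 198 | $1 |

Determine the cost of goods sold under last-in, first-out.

Sale 1 (26) [LIFO — newest first]: 26 @ $4 = $104
Sale 2 (514) [LIFO — newest first]: 318 @ $5 + 196 @ $4 = $2,374
Total COGS = $104 + $2,374 = $2,478
Ending inventory: 141 @ $6 + 105 @ $4 + 248 @ $2 + 198 @ $1 = $1,960

COGS = $2,478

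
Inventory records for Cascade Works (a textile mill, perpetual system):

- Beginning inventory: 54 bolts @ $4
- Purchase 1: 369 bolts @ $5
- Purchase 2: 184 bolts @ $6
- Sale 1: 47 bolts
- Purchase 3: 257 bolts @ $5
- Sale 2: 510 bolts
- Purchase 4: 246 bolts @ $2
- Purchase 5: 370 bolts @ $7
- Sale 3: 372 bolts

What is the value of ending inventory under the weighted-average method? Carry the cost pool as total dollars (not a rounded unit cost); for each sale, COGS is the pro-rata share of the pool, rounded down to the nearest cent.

After Beginning: 54 on hand, pool $216.00 (≈ $4.0000 each)
After Purchase 1: 423 on hand, pool $2,061.00 (≈ $4.8723 each)
After Purchase 2: 607 on hand, pool $3,165.00 (≈ $5.2142 each)
Sale 1, sell 47: 47/607 × $3,165.00 → $245.06
After Purchase 3: 817 on hand, pool $4,204.94 (≈ $5.1468 each)
Sale 2, sell 510: 510/817 × $4,204.94 → $2,624.87
After Purchase 4: 553 on hand, pool $2,072.07 (≈ $3.7470 each)
After Purchase 5: 923 on hand, pool $4,662.07 (≈ $5.0510 each)
Sale 3, sell 372: 372/923 × $4,662.07 → $1,878.97
Total COGS = $245.06 + $2,624.87 + $1,878.97 = $4,748.90
Ending inventory (cost pool remaining) = $2,783.10
Check: goods available $7,532.00 = COGS $4,748.90 + ending $2,783.10

Ending inventory = $2,783.10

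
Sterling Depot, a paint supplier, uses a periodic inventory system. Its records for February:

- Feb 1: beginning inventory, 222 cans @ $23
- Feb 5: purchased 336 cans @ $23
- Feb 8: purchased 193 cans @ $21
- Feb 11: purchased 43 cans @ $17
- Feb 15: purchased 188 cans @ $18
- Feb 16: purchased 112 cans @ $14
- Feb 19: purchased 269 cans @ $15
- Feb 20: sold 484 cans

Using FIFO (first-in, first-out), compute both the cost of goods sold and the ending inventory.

Feb 20, 484 sold [FIFO — oldest first]: 222 @ $23 + 262 @ $23 = $11,132
Ending inventory: 74 @ $23 + 193 @ $21 + 43 @ $17 + 188 @ $18 + 112 @ $14 + 269 @ $15 = $15,473
Check: goods available $26,605 = COGS $11,132 + ending $15,473

COGS = $11,132; ending inventory = $15,473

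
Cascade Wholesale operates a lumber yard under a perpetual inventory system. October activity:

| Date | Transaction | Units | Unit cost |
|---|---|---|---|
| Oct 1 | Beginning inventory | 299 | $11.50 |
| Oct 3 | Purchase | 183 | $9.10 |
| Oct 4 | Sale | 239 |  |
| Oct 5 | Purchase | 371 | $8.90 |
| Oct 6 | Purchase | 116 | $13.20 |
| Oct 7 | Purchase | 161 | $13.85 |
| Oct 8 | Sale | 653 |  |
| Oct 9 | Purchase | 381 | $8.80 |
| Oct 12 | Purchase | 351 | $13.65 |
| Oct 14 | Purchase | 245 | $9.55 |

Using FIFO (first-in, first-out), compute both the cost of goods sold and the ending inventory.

Oct 4, 239 sold [FIFO — oldest first]: 239 @ $11.50 = $2,748.50
Oct 8, 653 sold [FIFO — oldest first]: 60 @ $11.50 + 183 @ $9.10 + 371 @ $8.90 + 39 @ $13.20 = $6,172.00
Total COGS = $2,748.50 + $6,172.00 = $8,920.50
Ending inventory: 77 @ $13.20 + 161 @ $13.85 + 381 @ $8.80 + 351 @ $13.65 + 245 @ $9.55 = $13,729.95

COGS = $8,920.50; ending inventory = $13,729.95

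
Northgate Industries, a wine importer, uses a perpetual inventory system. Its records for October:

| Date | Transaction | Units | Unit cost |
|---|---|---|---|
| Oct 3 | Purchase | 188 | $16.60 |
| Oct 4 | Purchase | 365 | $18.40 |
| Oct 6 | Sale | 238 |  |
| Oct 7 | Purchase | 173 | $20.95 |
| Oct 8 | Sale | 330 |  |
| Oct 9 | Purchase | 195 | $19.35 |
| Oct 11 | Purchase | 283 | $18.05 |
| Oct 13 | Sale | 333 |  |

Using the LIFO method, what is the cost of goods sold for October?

Oct 6, 238 sold [LIFO — newest first]: 238 @ $18.40 = $4,379.20
Oct 8, 330 sold [LIFO — newest first]: 173 @ $20.95 + 127 @ $18.40 + 30 @ $16.60 = $6,459.15
Oct 13, 333 sold [LIFO — newest first]: 283 @ $18.05 + 50 @ $19.35 = $6,075.65
Total COGS = $4,379.20 + $6,459.15 + $6,075.65 = $16,914.00
Ending inventory: 158 @ $16.60 + 145 @ $19.35 = $5,428.55

COGS = $16,914.00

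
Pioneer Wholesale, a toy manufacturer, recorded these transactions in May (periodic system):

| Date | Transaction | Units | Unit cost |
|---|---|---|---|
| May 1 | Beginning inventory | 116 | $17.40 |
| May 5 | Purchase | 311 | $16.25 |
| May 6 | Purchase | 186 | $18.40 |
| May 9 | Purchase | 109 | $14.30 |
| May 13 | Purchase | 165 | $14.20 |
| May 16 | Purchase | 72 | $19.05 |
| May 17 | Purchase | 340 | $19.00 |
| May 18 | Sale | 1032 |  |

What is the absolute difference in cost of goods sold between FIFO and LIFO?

FIFO COGS: 116 @ $17.40 + 311 @ $16.25 + 186 @ $18.40 + 109 @ $14.30 + 165 @ $14.20 + 72 @ $19.05 + 73 @ $19.00 = $17,154.85
LIFO COGS: 340 @ $19.00 + 72 @ $19.05 + 165 @ $14.20 + 109 @ $14.30 + 186 @ $18.40 + 160 @ $16.25 = $17,755.70
Difference = |$17,154.85 − $17,755.70| = $600.85

$600.85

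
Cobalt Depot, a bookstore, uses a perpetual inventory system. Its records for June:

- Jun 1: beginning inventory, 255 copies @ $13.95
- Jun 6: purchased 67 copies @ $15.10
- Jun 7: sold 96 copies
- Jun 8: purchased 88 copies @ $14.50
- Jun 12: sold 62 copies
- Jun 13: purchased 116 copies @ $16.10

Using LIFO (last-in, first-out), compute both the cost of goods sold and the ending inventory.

COGS = $2,315.25; ending inventory = $5,397.30

Jun 7, 96 sold [LIFO — newest first]: 67 @ $15.10 + 29 @ $13.95 = $1,416.25
Jun 12, 62 sold [LIFO — newest first]: 62 @ $14.50 = $899.00
Total COGS = $1,416.25 + $899.00 = $2,315.25
Ending inventory: 226 @ $13.95 + 26 @ $14.50 + 116 @ $16.10 = $5,397.30
Check: goods available $7,712.55 = COGS $2,315.25 + ending $5,397.30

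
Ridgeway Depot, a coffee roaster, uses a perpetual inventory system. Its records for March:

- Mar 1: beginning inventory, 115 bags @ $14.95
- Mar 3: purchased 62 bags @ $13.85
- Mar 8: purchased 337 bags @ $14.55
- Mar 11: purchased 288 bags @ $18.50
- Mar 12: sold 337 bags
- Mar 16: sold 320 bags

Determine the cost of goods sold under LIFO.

Mar 12, 337 sold [LIFO — newest first]: 288 @ $18.50 + 49 @ $14.55 = $6,040.95
Mar 16, 320 sold [LIFO — newest first]: 288 @ $14.55 + 32 @ $13.85 = $4,633.60
Total COGS = $6,040.95 + $4,633.60 = $10,674.55
Ending inventory: 115 @ $14.95 + 30 @ $13.85 = $2,134.75

COGS = $10,674.55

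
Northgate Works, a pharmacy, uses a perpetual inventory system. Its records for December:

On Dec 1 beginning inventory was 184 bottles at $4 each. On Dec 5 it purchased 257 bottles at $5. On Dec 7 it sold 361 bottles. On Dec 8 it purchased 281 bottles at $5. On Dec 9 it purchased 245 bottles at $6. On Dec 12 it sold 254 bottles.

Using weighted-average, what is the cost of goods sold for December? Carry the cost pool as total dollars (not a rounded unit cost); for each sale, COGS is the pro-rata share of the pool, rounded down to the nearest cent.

After Dec 1: 184 on hand, pool $736.00 (≈ $4.0000 each)
After Dec 5: 441 on hand, pool $2,021.00 (≈ $4.5828 each)
Dec 7, sell 361: 361/441 × $2,021.00 → $1,654.37
After Dec 8: 361 on hand, pool $1,771.63 (≈ $4.9076 each)
After Dec 9: 606 on hand, pool $3,241.63 (≈ $5.3492 each)
Dec 12, sell 254: 254/606 × $3,241.63 → $1,358.70
Total COGS = $1,654.37 + $1,358.70 = $3,013.07
Ending inventory (cost pool remaining) = $1,882.93

COGS = $3,013.07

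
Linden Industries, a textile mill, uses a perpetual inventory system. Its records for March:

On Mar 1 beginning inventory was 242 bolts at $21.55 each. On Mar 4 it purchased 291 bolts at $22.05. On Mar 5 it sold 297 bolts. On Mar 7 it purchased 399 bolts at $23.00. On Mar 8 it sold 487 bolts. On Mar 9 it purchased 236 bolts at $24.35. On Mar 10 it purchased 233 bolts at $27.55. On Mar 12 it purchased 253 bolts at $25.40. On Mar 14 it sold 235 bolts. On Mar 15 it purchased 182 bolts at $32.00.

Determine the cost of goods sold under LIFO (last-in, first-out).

COGS = $23,588.25

Mar 5, 297 sold [LIFO — newest first]: 291 @ $22.05 + 6 @ $21.55 = $6,545.85
Mar 8, 487 sold [LIFO — newest first]: 399 @ $23.00 + 88 @ $21.55 = $11,073.40
Mar 14, 235 sold [LIFO — newest first]: 235 @ $25.40 = $5,969.00
Total COGS = $6,545.85 + $11,073.40 + $5,969.00 = $23,588.25
Ending inventory: 148 @ $21.55 + 236 @ $24.35 + 233 @ $27.55 + 18 @ $25.40 + 182 @ $32.00 = $21,636.35
Check: goods available $45,224.60 = COGS $23,588.25 + ending $21,636.35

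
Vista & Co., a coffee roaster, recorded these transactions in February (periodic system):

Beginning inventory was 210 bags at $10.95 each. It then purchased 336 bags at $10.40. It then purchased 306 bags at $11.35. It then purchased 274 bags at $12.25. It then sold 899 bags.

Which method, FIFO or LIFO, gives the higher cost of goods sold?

LIFO

FIFO COGS: 210 @ $10.95 + 336 @ $10.40 + 306 @ $11.35 + 47 @ $12.25 = $9,842.75
LIFO COGS: 274 @ $12.25 + 306 @ $11.35 + 319 @ $10.40 = $10,147.20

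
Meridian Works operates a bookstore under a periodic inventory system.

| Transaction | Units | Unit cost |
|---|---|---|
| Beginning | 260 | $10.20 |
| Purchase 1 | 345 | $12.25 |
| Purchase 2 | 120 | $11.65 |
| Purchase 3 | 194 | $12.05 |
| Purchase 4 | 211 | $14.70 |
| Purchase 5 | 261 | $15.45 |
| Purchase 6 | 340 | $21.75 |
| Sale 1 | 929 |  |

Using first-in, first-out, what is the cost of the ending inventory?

Ending inventory = $14,382.15

Sale 1 (929) [FIFO — oldest first]: 260 @ $10.20 + 345 @ $12.25 + 120 @ $11.65 + 194 @ $12.05 + 10 @ $14.70 = $10,760.95
Ending inventory: 201 @ $14.70 + 261 @ $15.45 + 340 @ $21.75 = $14,382.15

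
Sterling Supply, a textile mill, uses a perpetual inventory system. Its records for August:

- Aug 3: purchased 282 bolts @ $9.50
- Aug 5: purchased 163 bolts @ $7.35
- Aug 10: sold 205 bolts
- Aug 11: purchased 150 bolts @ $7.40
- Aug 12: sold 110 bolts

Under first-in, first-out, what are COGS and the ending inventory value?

COGS = $2,921.55; ending inventory = $2,065.50

Aug 10, 205 sold [FIFO — oldest first]: 205 @ $9.50 = $1,947.50
Aug 12, 110 sold [FIFO — oldest first]: 77 @ $9.50 + 33 @ $7.35 = $974.05
Total COGS = $1,947.50 + $974.05 = $2,921.55
Ending inventory: 130 @ $7.35 + 150 @ $7.40 = $2,065.50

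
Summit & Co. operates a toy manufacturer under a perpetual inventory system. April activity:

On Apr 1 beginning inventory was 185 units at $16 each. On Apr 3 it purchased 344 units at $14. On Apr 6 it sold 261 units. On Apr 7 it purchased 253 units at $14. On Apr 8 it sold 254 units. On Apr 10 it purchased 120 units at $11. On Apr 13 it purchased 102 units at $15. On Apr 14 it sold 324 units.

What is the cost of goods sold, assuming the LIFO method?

COGS = $11,528

Apr 6, 261 sold [LIFO — newest first]: 261 @ $14 = $3,654
Apr 8, 254 sold [LIFO — newest first]: 253 @ $14 + 1 @ $14 = $3,556
Apr 14, 324 sold [LIFO — newest first]: 102 @ $15 + 120 @ $11 + 82 @ $14 + 20 @ $16 = $4,318
Total COGS = $3,654 + $3,556 + $4,318 = $11,528
Ending inventory: 165 @ $16 = $2,640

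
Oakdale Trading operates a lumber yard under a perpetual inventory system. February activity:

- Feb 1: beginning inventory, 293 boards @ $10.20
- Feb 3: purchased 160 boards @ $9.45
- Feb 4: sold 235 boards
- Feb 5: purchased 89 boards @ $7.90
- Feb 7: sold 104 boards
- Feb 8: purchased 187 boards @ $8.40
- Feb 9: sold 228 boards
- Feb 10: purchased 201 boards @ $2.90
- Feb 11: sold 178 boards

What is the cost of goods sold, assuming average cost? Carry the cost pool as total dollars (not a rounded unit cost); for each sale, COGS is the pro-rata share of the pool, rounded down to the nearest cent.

COGS = $6,326.19

After Feb 1: 293 on hand, pool $2,988.60 (≈ $10.2000 each)
After Feb 3: 453 on hand, pool $4,500.60 (≈ $9.9351 each)
Feb 4, sell 235: 235/453 × $4,500.60 → $2,334.74
After Feb 5: 307 on hand, pool $2,868.96 (≈ $9.3451 each)
Feb 7, sell 104: 104/307 × $2,868.96 → $971.89
After Feb 8: 390 on hand, pool $3,467.87 (≈ $8.8920 each)
Feb 9, sell 228: 228/390 × $3,467.87 → $2,027.37
After Feb 10: 363 on hand, pool $2,023.40 (≈ $5.5741 each)
Feb 11, sell 178: 178/363 × $2,023.40 → $992.19
Total COGS = $2,334.74 + $971.89 + $2,027.37 + $992.19 = $6,326.19
Ending inventory (cost pool remaining) = $1,031.21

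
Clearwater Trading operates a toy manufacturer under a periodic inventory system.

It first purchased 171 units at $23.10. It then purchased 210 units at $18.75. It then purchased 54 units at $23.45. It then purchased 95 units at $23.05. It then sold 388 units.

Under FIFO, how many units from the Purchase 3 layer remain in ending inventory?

47

Sale 1 (388) [FIFO — oldest first]: 171 @ $23.10 + 210 @ $18.75 + 7 @ $23.45 = $8,051.75
Ending inventory: 47 @ $23.45 + 95 @ $23.05 = $3,291.90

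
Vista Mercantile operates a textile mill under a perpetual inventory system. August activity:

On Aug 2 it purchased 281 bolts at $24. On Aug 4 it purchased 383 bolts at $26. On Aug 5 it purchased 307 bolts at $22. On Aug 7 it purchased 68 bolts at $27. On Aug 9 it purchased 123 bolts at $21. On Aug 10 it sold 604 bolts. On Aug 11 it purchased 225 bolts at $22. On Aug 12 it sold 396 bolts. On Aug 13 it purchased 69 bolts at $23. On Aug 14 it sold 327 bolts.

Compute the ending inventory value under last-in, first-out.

Aug 10, 604 sold [LIFO — newest first]: 123 @ $21 + 68 @ $27 + 307 @ $22 + 106 @ $26 = $13,929
Aug 12, 396 sold [LIFO — newest first]: 225 @ $22 + 171 @ $26 = $9,396
Aug 14, 327 sold [LIFO — newest first]: 69 @ $23 + 106 @ $26 + 152 @ $24 = $7,991
Total COGS = $13,929 + $9,396 + $7,991 = $31,316
Ending inventory: 129 @ $24 = $3,096

Ending inventory = $3,096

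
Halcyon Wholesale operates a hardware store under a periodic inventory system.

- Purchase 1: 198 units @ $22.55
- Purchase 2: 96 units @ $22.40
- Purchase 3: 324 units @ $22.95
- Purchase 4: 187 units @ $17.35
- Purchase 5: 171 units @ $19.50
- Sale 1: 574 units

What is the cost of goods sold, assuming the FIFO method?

Sale 1 (574) [FIFO — oldest first]: 198 @ $22.55 + 96 @ $22.40 + 280 @ $22.95 = $13,041.30
Ending inventory: 44 @ $22.95 + 187 @ $17.35 + 171 @ $19.50 = $7,588.75
Check: goods available $20,630.05 = COGS $13,041.30 + ending $7,588.75

COGS = $13,041.30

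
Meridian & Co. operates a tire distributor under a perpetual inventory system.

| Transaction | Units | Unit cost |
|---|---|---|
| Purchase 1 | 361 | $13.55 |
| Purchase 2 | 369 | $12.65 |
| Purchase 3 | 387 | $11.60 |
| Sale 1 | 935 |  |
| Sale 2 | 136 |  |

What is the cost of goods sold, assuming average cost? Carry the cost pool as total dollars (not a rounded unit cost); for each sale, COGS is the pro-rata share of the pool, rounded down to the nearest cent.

COGS = $13,470.05

After Purchase 1: 361 on hand, pool $4,891.55 (≈ $13.5500 each)
After Purchase 2: 730 on hand, pool $9,559.40 (≈ $13.0951 each)
After Purchase 3: 1117 on hand, pool $14,048.60 (≈ $12.5771 each)
Sale 1, sell 935: 935/1117 × $14,048.60 → $11,759.57
Sale 2, sell 136: 136/182 × $2,289.03 → $1,710.48
Total COGS = $11,759.57 + $1,710.48 = $13,470.05
Ending inventory (cost pool remaining) = $578.55
Check: goods available $14,048.60 = COGS $13,470.05 + ending $578.55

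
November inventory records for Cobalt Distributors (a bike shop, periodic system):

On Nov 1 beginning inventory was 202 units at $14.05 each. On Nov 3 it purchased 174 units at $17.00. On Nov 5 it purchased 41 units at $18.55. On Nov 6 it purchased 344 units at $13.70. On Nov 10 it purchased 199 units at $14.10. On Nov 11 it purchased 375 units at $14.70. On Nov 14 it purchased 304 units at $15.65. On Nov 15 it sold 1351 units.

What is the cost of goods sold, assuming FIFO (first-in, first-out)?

Nov 15, 1351 sold [FIFO — oldest first]: 202 @ $14.05 + 174 @ $17.00 + 41 @ $18.55 + 344 @ $13.70 + 199 @ $14.10 + 375 @ $14.70 + 16 @ $15.65 = $19,838.25
Ending inventory: 288 @ $15.65 = $4,507.20

COGS = $19,838.25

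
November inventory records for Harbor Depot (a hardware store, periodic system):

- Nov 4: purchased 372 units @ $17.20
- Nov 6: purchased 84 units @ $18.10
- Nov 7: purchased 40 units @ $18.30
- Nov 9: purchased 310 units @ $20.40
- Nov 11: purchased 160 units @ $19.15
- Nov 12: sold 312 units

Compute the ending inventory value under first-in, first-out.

Ending inventory = $12,672.40

Nov 12, 312 sold [FIFO — oldest first]: 312 @ $17.20 = $5,366.40
Ending inventory: 60 @ $17.20 + 84 @ $18.10 + 40 @ $18.30 + 310 @ $20.40 + 160 @ $19.15 = $12,672.40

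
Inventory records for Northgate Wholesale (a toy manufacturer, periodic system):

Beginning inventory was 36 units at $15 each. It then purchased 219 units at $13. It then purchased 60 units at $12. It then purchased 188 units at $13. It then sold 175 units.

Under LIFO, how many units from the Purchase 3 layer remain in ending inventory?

Sale 1 (175) [LIFO — newest first]: 175 @ $13 = $2,275
Ending inventory: 36 @ $15 + 219 @ $13 + 60 @ $12 + 13 @ $13 = $4,276

13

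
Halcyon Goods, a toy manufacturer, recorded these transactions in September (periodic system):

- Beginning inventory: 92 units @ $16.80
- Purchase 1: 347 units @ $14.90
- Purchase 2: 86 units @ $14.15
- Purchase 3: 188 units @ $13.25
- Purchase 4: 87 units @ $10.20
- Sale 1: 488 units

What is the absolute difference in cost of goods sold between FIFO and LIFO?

$921.65

FIFO COGS: 92 @ $16.80 + 347 @ $14.90 + 49 @ $14.15 = $7,409.25
LIFO COGS: 87 @ $10.20 + 188 @ $13.25 + 86 @ $14.15 + 127 @ $14.90 = $6,487.60
Difference = |$7,409.25 − $6,487.60| = $921.65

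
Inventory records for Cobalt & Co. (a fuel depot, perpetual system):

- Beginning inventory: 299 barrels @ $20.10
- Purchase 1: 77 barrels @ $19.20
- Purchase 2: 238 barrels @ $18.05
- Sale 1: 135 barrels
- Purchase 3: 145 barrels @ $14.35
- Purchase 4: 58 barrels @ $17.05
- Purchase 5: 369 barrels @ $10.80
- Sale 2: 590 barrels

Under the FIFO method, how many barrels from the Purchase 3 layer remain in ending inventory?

34

Sale 1 (135) [FIFO — oldest first]: 135 @ $20.10 = $2,713.50
Sale 2 (590) [FIFO — oldest first]: 164 @ $20.10 + 77 @ $19.20 + 238 @ $18.05 + 111 @ $14.35 = $10,663.55
Total COGS = $2,713.50 + $10,663.55 = $13,377.05
Ending inventory: 34 @ $14.35 + 58 @ $17.05 + 369 @ $10.80 = $5,462.00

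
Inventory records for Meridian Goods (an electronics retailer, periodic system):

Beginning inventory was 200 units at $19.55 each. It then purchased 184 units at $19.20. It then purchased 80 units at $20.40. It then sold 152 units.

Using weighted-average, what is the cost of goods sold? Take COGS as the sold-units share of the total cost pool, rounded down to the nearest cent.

Sale 1, sell 152: 152/464 × $9,074.80 → $2,972.77
Ending inventory (cost pool remaining) = $6,102.03

COGS = $2,972.77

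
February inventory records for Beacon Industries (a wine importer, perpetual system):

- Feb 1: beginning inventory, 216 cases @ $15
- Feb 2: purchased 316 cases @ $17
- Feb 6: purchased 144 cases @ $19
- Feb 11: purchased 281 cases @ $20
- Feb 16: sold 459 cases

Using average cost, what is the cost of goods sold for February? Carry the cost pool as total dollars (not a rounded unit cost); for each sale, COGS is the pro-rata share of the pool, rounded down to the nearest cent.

COGS = $8,138.25

After Feb 1: 216 on hand, pool $3,240.00 (≈ $15.0000 each)
After Feb 2: 532 on hand, pool $8,612.00 (≈ $16.1880 each)
After Feb 6: 676 on hand, pool $11,348.00 (≈ $16.7870 each)
After Feb 11: 957 on hand, pool $16,968.00 (≈ $17.7304 each)
Feb 16, sell 459: 459/957 × $16,968.00 → $8,138.25
Ending inventory (cost pool remaining) = $8,829.75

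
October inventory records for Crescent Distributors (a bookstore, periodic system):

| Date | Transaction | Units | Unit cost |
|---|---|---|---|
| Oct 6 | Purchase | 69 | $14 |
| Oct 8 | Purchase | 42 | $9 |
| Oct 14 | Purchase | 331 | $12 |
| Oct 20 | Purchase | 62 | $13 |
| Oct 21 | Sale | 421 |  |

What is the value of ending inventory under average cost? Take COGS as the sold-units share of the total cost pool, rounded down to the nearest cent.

Ending inventory = $1,008.19

Oct 21, sell 421: 421/504 × $6,122.00 → $5,113.81
Ending inventory (cost pool remaining) = $1,008.19
Check: goods available $6,122.00 = COGS $5,113.81 + ending $1,008.19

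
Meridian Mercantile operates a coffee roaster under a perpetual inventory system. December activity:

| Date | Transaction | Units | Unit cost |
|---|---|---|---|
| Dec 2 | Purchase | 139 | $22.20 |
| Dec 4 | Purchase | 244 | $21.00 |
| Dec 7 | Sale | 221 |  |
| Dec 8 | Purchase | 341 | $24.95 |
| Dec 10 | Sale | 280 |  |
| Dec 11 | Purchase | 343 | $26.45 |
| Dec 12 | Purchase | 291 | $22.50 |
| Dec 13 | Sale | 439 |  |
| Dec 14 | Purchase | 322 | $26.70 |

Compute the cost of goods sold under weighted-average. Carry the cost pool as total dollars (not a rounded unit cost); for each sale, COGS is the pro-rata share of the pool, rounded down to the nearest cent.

After Dec 2: 139 on hand, pool $3,085.80 (≈ $22.2000 each)
After Dec 4: 383 on hand, pool $8,209.80 (≈ $21.4355 each)
Dec 7, sell 221: 221/383 × $8,209.80 → $4,737.24
After Dec 8: 503 on hand, pool $11,980.51 (≈ $23.8181 each)
Dec 10, sell 280: 280/503 × $11,980.51 → $6,669.07
After Dec 11: 566 on hand, pool $14,383.79 (≈ $25.4131 each)
After Dec 12: 857 on hand, pool $20,931.29 (≈ $24.4239 each)
Dec 13, sell 439: 439/857 × $20,931.29 → $10,722.09
After Dec 14: 740 on hand, pool $18,806.60 (≈ $25.4143 each)
Total COGS = $4,737.24 + $6,669.07 + $10,722.09 = $22,128.40
Ending inventory (cost pool remaining) = $18,806.60

COGS = $22,128.40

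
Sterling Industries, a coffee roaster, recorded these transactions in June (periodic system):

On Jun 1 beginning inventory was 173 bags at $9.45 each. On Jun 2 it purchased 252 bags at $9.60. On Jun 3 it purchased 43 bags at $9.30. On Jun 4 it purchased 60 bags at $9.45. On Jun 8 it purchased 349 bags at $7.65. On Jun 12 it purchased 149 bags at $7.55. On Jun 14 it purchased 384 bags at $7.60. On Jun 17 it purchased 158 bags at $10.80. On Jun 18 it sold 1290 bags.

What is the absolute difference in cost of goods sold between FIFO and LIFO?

$24.45

FIFO COGS: 173 @ $9.45 + 252 @ $9.60 + 43 @ $9.30 + 60 @ $9.45 + 349 @ $7.65 + 149 @ $7.55 + 264 @ $7.60 = $10,822.15
LIFO COGS: 158 @ $10.80 + 384 @ $7.60 + 149 @ $7.55 + 349 @ $7.65 + 60 @ $9.45 + 43 @ $9.30 + 147 @ $9.60 = $10,797.70
Difference = |$10,822.15 − $10,797.70| = $24.45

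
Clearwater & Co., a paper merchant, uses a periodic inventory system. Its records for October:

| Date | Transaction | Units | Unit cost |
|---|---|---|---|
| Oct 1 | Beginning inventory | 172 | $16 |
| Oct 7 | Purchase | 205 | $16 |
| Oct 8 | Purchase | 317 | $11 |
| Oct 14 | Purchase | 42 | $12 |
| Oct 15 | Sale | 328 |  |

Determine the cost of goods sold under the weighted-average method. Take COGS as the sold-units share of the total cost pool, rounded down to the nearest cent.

COGS = $4,466.77

Oct 15, sell 328: 328/736 × $10,023.00 → $4,466.77
Ending inventory (cost pool remaining) = $5,556.23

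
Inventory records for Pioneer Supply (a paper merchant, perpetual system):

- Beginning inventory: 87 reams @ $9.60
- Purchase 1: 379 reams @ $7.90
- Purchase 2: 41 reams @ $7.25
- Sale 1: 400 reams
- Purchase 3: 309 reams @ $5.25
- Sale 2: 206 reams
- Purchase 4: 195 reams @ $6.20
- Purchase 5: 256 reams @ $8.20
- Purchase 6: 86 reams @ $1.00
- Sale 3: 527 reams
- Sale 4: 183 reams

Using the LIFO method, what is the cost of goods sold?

Sale 1 (400) [LIFO — newest first]: 41 @ $7.25 + 359 @ $7.90 = $3,133.35
Sale 2 (206) [LIFO — newest first]: 206 @ $5.25 = $1,081.50
Sale 3 (527) [LIFO — newest first]: 86 @ $1.00 + 256 @ $8.20 + 185 @ $6.20 = $3,332.20
Sale 4 (183) [LIFO — newest first]: 10 @ $6.20 + 103 @ $5.25 + 20 @ $7.90 + 50 @ $9.60 = $1,240.75
Total COGS = $3,133.35 + $1,081.50 + $3,332.20 + $1,240.75 = $8,787.80
Ending inventory: 37 @ $9.60 = $355.20
Check: goods available $9,143.00 = COGS $8,787.80 + ending $355.20

COGS = $8,787.80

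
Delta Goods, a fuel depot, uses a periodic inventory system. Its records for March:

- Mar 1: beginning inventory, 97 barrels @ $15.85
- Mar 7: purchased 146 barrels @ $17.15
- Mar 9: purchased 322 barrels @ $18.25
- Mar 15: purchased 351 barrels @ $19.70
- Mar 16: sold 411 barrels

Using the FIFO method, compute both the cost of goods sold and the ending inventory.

Mar 16, 411 sold [FIFO — oldest first]: 97 @ $15.85 + 146 @ $17.15 + 168 @ $18.25 = $7,107.35
Ending inventory: 154 @ $18.25 + 351 @ $19.70 = $9,725.20

COGS = $7,107.35; ending inventory = $9,725.20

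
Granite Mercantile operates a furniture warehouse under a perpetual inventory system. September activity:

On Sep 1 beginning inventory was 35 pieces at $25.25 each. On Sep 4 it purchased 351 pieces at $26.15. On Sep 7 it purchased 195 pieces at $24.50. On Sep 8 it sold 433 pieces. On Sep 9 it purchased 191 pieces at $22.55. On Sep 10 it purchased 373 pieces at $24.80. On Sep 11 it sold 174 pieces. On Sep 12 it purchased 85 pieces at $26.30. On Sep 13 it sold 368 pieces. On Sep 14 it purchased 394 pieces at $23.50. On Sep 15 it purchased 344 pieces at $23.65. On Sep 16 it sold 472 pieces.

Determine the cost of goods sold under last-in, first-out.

COGS = $35,524.90

Sep 8, 433 sold [LIFO — newest first]: 195 @ $24.50 + 238 @ $26.15 = $11,001.20
Sep 11, 174 sold [LIFO — newest first]: 174 @ $24.80 = $4,315.20
Sep 13, 368 sold [LIFO — newest first]: 85 @ $26.30 + 199 @ $24.80 + 84 @ $22.55 = $9,064.90
Sep 16, 472 sold [LIFO — newest first]: 344 @ $23.65 + 128 @ $23.50 = $11,143.60
Total COGS = $11,001.20 + $4,315.20 + $9,064.90 + $11,143.60 = $35,524.90
Ending inventory: 35 @ $25.25 + 113 @ $26.15 + 107 @ $22.55 + 266 @ $23.50 = $12,502.55
Check: goods available $48,027.45 = COGS $35,524.90 + ending $12,502.55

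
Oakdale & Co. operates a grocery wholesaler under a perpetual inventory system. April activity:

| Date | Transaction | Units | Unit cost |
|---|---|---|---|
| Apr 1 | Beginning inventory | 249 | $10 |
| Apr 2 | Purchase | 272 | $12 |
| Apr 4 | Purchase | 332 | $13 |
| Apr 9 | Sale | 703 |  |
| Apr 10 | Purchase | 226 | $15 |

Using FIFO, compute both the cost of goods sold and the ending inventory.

COGS = $8,120; ending inventory = $5,340

Apr 9, 703 sold [FIFO — oldest first]: 249 @ $10 + 272 @ $12 + 182 @ $13 = $8,120
Ending inventory: 150 @ $13 + 226 @ $15 = $5,340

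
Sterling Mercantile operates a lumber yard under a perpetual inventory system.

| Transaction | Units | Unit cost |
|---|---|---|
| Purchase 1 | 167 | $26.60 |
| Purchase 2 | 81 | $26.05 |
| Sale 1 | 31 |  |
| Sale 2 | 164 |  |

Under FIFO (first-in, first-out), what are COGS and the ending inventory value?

Sale 1 (31) [FIFO — oldest first]: 31 @ $26.60 = $824.60
Sale 2 (164) [FIFO — oldest first]: 136 @ $26.60 + 28 @ $26.05 = $4,347.00
Total COGS = $824.60 + $4,347.00 = $5,171.60
Ending inventory: 53 @ $26.05 = $1,380.65
Check: goods available $6,552.25 = COGS $5,171.60 + ending $1,380.65

COGS = $5,171.60; ending inventory = $1,380.65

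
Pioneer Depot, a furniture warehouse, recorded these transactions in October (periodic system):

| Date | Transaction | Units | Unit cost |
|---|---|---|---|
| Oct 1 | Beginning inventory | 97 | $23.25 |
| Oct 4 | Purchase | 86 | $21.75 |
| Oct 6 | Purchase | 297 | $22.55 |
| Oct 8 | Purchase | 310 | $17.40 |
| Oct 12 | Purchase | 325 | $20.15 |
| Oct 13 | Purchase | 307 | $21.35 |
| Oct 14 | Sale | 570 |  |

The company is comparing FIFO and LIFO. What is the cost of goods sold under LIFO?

COGS = $11,853.90

FIFO COGS: 97 @ $23.25 + 86 @ $21.75 + 297 @ $22.55 + 90 @ $17.40 = $12,389.10
LIFO COGS: 307 @ $21.35 + 263 @ $20.15 = $11,853.90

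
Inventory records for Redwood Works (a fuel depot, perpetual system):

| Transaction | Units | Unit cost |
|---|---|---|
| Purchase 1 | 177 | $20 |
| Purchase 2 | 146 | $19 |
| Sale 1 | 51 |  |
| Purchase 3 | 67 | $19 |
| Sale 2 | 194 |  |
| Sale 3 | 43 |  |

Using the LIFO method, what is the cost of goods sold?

COGS = $5,547

Sale 1 (51) [LIFO — newest first]: 51 @ $19 = $969
Sale 2 (194) [LIFO — newest first]: 67 @ $19 + 95 @ $19 + 32 @ $20 = $3,718
Sale 3 (43) [LIFO — newest first]: 43 @ $20 = $860
Total COGS = $969 + $3,718 + $860 = $5,547
Ending inventory: 102 @ $20 = $2,040
Check: goods available $7,587 = COGS $5,547 + ending $2,040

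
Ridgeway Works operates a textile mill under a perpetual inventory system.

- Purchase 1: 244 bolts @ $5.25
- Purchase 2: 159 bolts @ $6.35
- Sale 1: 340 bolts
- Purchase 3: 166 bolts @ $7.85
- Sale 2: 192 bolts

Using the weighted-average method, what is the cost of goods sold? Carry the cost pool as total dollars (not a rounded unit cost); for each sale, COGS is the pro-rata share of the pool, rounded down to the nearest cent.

COGS = $3,325.34

After Purchase 1: 244 on hand, pool $1,281.00 (≈ $5.2500 each)
After Purchase 2: 403 on hand, pool $2,290.65 (≈ $5.6840 each)
Sale 1, sell 340: 340/403 × $2,290.65 → $1,932.55
After Purchase 3: 229 on hand, pool $1,661.20 (≈ $7.2541 each)
Sale 2, sell 192: 192/229 × $1,661.20 → $1,392.79
Total COGS = $1,932.55 + $1,392.79 = $3,325.34
Ending inventory (cost pool remaining) = $268.41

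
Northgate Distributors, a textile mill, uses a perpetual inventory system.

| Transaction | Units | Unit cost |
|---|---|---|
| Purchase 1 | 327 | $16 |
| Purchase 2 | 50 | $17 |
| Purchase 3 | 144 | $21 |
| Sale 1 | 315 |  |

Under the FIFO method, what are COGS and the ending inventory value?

COGS = $5,040; ending inventory = $4,066

Sale 1 (315) [FIFO — oldest first]: 315 @ $16 = $5,040
Ending inventory: 12 @ $16 + 50 @ $17 + 144 @ $21 = $4,066
Check: goods available $9,106 = COGS $5,040 + ending $4,066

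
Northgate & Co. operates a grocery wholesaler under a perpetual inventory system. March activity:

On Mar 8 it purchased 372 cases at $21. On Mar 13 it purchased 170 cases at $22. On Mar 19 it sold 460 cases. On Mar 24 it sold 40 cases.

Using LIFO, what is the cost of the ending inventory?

Ending inventory = $882

Mar 19, 460 sold [LIFO — newest first]: 170 @ $22 + 290 @ $21 = $9,830
Mar 24, 40 sold [LIFO — newest first]: 40 @ $21 = $840
Total COGS = $9,830 + $840 = $10,670
Ending inventory: 42 @ $21 = $882
Check: goods available $11,552 = COGS $10,670 + ending $882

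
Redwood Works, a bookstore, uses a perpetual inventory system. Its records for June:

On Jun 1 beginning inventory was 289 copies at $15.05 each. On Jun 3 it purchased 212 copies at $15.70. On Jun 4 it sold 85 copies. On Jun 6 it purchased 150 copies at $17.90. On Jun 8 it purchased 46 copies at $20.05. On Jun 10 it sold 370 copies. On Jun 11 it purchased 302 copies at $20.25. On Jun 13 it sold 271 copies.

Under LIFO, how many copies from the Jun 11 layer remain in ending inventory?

31

Jun 4, 85 sold [LIFO — newest first]: 85 @ $15.70 = $1,334.50
Jun 10, 370 sold [LIFO — newest first]: 46 @ $20.05 + 150 @ $17.90 + 127 @ $15.70 + 47 @ $15.05 = $6,308.55
Jun 13, 271 sold [LIFO — newest first]: 271 @ $20.25 = $5,487.75
Total COGS = $1,334.50 + $6,308.55 + $5,487.75 = $13,130.80
Ending inventory: 242 @ $15.05 + 31 @ $20.25 = $4,269.85
Check: goods available $17,400.65 = COGS $13,130.80 + ending $4,269.85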